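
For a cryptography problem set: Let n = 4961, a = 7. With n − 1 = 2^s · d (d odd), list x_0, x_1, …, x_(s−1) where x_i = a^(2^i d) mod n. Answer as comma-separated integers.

4619, 2861, 4632, 4060, 3158

n − 1 = 4960 = 2^5 · 155, so s = 5 and d = 155.
x_0 = 7^155 mod 4961 = 4619.
x_1 = 4619^2 mod 4961 = 2861.
x_2 = 2861^2 mod 4961 = 4632.
x_3 = 4632^2 mod 4961 = 4060.
x_4 = 4060^2 mod 4961 = 3158.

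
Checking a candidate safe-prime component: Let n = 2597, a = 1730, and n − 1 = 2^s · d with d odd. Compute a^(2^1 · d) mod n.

n − 1 = 2596 = 2^2 · 649, so s = 2 and d = 649.
x_0 = 1730^649 mod 2597 = 120.
x_1 = 120^2 mod 2597 = 1415.

1415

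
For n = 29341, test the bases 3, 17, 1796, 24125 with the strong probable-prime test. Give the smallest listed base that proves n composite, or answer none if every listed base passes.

3

n − 1 = 29340 = 2^2 · 7335, so s = 2 and d = 7335.
Base 3: x_0 = 3^7335 mod 29341 = 22569. x_0 is neither 1 nor 29340, so continue squaring. x_1 = 22569^2 mod 29341 = 1. x_1 = 1 but x_0 ≠ ±1, a nontrivial square root of 1 — 3 is a witness and 29341 is composite.
Base 17: x_0 = 17^7335 mod 29341 = 23230. x_0 is neither 1 nor 29340, so continue squaring. x_1 = 23230^2 mod 29341 = 22569. Reached i = s−1 = 1 without hitting −1: 17 is a Miller–Rabin witness and 29341 is composite.
Base 1796: x_0 = 1796^7335 mod 29341 = 23057. x_0 is neither 1 nor 29340, so continue squaring. x_1 = 23057^2 mod 29341 = 25011. Reached i = s−1 = 1 without hitting −1: 1796 is a Miller–Rabin witness and 29341 is composite.
Base 24125: x_0 = 24125^7335 mod 29341 = 14468. x_0 is neither 1 nor 29340, so continue squaring. x_1 = 14468^2 mod 29341 = 4330. Reached i = s−1 = 1 without hitting −1: 24125 is a Miller–Rabin witness and 29341 is composite.
The smallest witness among the given bases is 3.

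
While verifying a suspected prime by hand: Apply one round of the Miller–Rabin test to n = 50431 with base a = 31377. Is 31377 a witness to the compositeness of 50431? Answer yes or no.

yes

n − 1 = 50430 = 2^1 · 25215, so s = 1 and d = 25215.
x_0 = 31377^25215 mod 50431 = 1333.
x_0 ∉ {1, 50430} and s = 1, so 31377 is a Miller–Rabin witness and 50431 is composite.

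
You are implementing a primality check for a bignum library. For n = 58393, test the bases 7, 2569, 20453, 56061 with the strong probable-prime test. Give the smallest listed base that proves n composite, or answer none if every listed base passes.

none

n − 1 = 58392 = 2^3 · 7299, so s = 3 and d = 7299.
Base 7: x_0 = 7^7299 mod 58393 = 5941. x_0 is neither 1 nor 58392, so continue squaring. x_1 = 5941^2 mod 58393 = 26109. x_2 = 26109^2 mod 58393 = 58392. x_2 ≡ −1, so 7 is not a witness.
Base 2569: x_0 = 2569^7299 mod 58393 = 26109. x_0 is neither 1 nor 58392, so continue squaring. x_1 = 26109^2 mod 58393 = 58392. x_1 ≡ −1, so 2569 is not a witness.
Base 20453: x_0 = 20453^7299 mod 58393 = 26109. x_0 is neither 1 nor 58392, so continue squaring. x_1 = 26109^2 mod 58393 = 58392. x_1 ≡ −1, so 20453 is not a witness.
Base 56061: x_0 = 56061^7299 mod 58393 = 58392. x_0 = 58392 ≡ −1, so 56061 is not a witness.
No listed base is a witness for 58393.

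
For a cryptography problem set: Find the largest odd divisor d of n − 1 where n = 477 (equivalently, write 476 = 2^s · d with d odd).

Halving: 476 → 238 → 119; 119 is odd.
So 476 = 2^2 · 119.

119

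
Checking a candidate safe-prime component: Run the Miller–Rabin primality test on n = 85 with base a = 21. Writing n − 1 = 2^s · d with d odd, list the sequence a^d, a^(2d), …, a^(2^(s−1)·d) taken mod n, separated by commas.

n − 1 = 84 = 2^2 · 21, so s = 2 and d = 21.
x_0 = 21^21 mod 85 = 21.
x_1 = 21^2 mod 85 = 16.

21, 16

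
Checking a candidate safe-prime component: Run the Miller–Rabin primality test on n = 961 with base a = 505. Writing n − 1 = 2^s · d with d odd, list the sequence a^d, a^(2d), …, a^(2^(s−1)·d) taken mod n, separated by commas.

714, 466, 931, 900, 838, 714

n − 1 = 960 = 2^6 · 15, so s = 6 and d = 15.
x_0 = 505^15 mod 961 = 714.
x_1 = 714^2 mod 961 = 466.
x_2 = 466^2 mod 961 = 931.
x_3 = 931^2 mod 961 = 900.
x_4 = 900^2 mod 961 = 838.
x_5 = 838^2 mod 961 = 714.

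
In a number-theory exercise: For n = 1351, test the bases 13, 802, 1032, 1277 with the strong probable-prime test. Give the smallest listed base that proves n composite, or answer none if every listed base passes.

13

n − 1 = 1350 = 2^1 · 675, so s = 1 and d = 675.
Base 13: x_0 = 13^675 mod 1351 = 1084. x_0 ∉ {1, 1350} and s = 1, so 13 is a Miller–Rabin witness and 1351 is composite.
Base 802: x_0 = 802^675 mod 1351 = 792. x_0 ∉ {1, 1350} and s = 1, so 802 is a Miller–Rabin witness and 1351 is composite.
Base 1032: x_0 = 1032^675 mod 1351 = 69. x_0 ∉ {1, 1350} and s = 1, so 1032 is a Miller–Rabin witness and 1351 is composite.
Base 1277: x_0 = 1277^675 mod 1351 = 503. x_0 ∉ {1, 1350} and s = 1, so 1277 is a Miller–Rabin witness and 1351 is composite.
The smallest witness among the given bases is 13.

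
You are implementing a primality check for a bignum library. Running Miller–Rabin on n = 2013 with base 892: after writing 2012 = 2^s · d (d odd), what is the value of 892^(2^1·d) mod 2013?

1882

n − 1 = 2012 = 2^2 · 503, so s = 2 and d = 503.
x_0 = 892^503 mod 2013 = 826.
x_1 = 826^2 mod 2013 = 1882.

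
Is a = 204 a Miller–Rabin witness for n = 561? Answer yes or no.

yes

n − 1 = 560 = 2^4 · 35, so s = 4 and d = 35.
x_0 = 204^35 mod 561 = 153.
x_0 is neither 1 nor 560, so continue squaring.
x_1 = 153^2 mod 561 = 408.
x_2 = 408^2 mod 561 = 408.
x_3 = 408^2 mod 561 = 408.
Reached i = s−1 = 3 without hitting −1: 204 is a Miller–Rabin witness and 561 is composite.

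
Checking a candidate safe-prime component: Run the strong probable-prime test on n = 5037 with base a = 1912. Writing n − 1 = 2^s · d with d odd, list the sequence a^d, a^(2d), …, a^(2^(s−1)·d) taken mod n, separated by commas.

1048, 238

n − 1 = 5036 = 2^2 · 1259, so s = 2 and d = 1259.
x_0 = 1912^1259 mod 5037 = 1048.
x_1 = 1048^2 mod 5037 = 238.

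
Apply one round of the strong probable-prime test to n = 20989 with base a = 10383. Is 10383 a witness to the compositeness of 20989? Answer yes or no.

yes

n − 1 = 20988 = 2^2 · 5247, so s = 2 and d = 5247.
x_0 = 10383^5247 mod 20989 = 9312.
x_0 is neither 1 nor 20988, so continue squaring.
x_1 = 9312^2 mod 20989 = 7785.
Reached i = s−1 = 1 without hitting −1: 10383 is a Miller–Rabin witness and 20989 is composite.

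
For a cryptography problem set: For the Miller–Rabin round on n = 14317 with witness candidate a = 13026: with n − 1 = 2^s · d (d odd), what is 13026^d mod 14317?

3591

n − 1 = 14316 = 2^2 · 3579, so s = 2 and d = 3579.
Repeated squaring mod 14317: 13026^1 ≡ 13026, 13026^2 ≡ 5909, 13026^4 ≡ 11435, 13026^8 ≡ 2064, 13026^16 ≡ 7947, 13026^32 ≡ 2522, 13026^64 ≡ 3736, 13026^128 ≡ 12938, 13026^256 ≡ 11797, 13026^512 ≡ 7969, 13026^1024 ≡ 9066, 13026^2048 ≡ 12776.
3579 = 2048 + 1024 + 256 + 128 + 64 + 32 + 16 + 8 + 2 + 1, so 13026^3579 ≡ 12776·9066·11797·12938·3736·2522·7947·2064·5909·13026 ≡ 3591 (mod 14317).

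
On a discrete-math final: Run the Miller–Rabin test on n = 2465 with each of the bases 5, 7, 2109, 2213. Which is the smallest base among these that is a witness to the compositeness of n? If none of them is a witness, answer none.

n − 1 = 2464 = 2^5 · 77, so s = 5 and d = 77.
Base 5: x_0 = 5^77 mod 2465 = 2145. x_0 is neither 1 nor 2464, so continue squaring. x_1 = 2145^2 mod 2465 = 1335. x_2 = 1335^2 mod 2465 = 30. x_3 = 30^2 mod 2465 = 900. x_4 = 900^2 mod 2465 = 1480. Reached i = s−1 = 4 without hitting −1: 5 is a Miller–Rabin witness and 2465 is composite.
Base 7: x_0 = 7^77 mod 2465 = 2437. x_0 is neither 1 nor 2464, so continue squaring. x_1 = 2437^2 mod 2465 = 784. x_2 = 784^2 mod 2465 = 871. x_3 = 871^2 mod 2465 = 1886. x_4 = 1886^2 mod 2465 = 1. x_4 = 1 but x_3 ≠ ±1, a nontrivial square root of 1 — 7 is a witness and 2465 is composite.
Base 2109: x_0 = 2109^77 mod 2465 = 2279. x_0 is neither 1 nor 2464, so continue squaring. x_1 = 2279^2 mod 2465 = 86. x_2 = 86^2 mod 2465 = 1. x_2 = 1 but x_1 ≠ ±1, a nontrivial square root of 1 — 2109 is a witness and 2465 is composite.
Base 2213: x_0 = 2213^77 mod 2465 = 318. x_0 is neither 1 nor 2464, so continue squaring. x_1 = 318^2 mod 2465 = 59. x_2 = 59^2 mod 2465 = 1016. x_3 = 1016^2 mod 2465 = 1886. x_4 = 1886^2 mod 2465 = 1. x_4 = 1 but x_3 ≠ ±1, a nontrivial square root of 1 — 2213 is a witness and 2465 is composite.
The smallest witness among the given bases is 5.

5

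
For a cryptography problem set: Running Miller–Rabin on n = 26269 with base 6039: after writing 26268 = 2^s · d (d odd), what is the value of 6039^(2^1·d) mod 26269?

19327

n − 1 = 26268 = 2^2 · 6567, so s = 2 and d = 6567.
x_0 = 6039^6567 mod 26269 = 7976.
x_1 = 7976^2 mod 26269 = 19327.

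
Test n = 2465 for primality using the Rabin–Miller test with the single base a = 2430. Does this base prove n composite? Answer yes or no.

yes

n − 1 = 2464 = 2^5 · 77, so s = 5 and d = 77.
x_0 = 2430^77 mod 2465 = 900.
x_0 is neither 1 nor 2464, so continue squaring.
x_1 = 900^2 mod 2465 = 1480.
x_2 = 1480^2 mod 2465 = 1480.
x_3 = 1480^2 mod 2465 = 1480.
x_4 = 1480^2 mod 2465 = 1480.
Reached i = s−1 = 4 without hitting −1: 2430 is a Miller–Rabin witness and 2465 is composite.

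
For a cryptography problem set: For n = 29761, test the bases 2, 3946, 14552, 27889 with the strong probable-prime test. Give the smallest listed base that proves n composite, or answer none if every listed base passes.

n − 1 = 29760 = 2^6 · 465, so s = 6 and d = 465.
Base 2: x_0 = 2^465 mod 29761 = 20322. x_0 is neither 1 nor 29760, so continue squaring. x_1 = 20322^2 mod 29761 = 20048. x_2 = 20048^2 mod 29761 = 29760. x_2 ≡ −1, so 2 is not a witness.
Base 3946: x_0 = 3946^465 mod 29761 = 9664. x_0 is neither 1 nor 29760, so continue squaring. x_1 = 9664^2 mod 29761 = 2878. x_2 = 2878^2 mod 29761 = 9326. x_3 = 9326^2 mod 29761 = 12634. x_4 = 12634^2 mod 29761 = 9713. x_5 = 9713^2 mod 29761 = 29760. x_5 ≡ −1, so 3946 is not a witness.
Base 14552: x_0 = 14552^465 mod 29761 = 2878. x_0 is neither 1 nor 29760, so continue squaring. x_1 = 2878^2 mod 29761 = 9326. x_2 = 9326^2 mod 29761 = 12634. x_3 = 12634^2 mod 29761 = 9713. x_4 = 9713^2 mod 29761 = 29760. x_4 ≡ −1, so 14552 is not a witness.
Base 27889: x_0 = 27889^465 mod 29761 = 8435. x_0 is neither 1 nor 29760, so continue squaring. x_1 = 8435^2 mod 29761 = 20435. x_2 = 20435^2 mod 29761 = 12634. x_3 = 12634^2 mod 29761 = 9713. x_4 = 9713^2 mod 29761 = 29760. x_4 ≡ −1, so 27889 is not a witness.
No listed base is a witness for 29761.

none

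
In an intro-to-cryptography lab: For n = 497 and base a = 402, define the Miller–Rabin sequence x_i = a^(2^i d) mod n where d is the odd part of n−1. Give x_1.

100

n − 1 = 496 = 2^4 · 31, so s = 4 and d = 31.
x_0 = 402^31 mod 497 = 416.
x_1 = 416^2 mod 497 = 100.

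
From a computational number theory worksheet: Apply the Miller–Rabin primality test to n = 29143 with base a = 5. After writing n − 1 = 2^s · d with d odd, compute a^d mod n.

9231

n − 1 = 29142 = 2^1 · 14571, so s = 1 and d = 14571.
5^14571 mod 29143 = 9231.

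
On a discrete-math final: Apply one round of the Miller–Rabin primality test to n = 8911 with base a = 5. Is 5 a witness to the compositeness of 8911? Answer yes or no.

yes

n − 1 = 8910 = 2^1 · 4455, so s = 1 and d = 4455.
x_0 = 5^4455 mod 8911 = 2813.
x_0 ∉ {1, 8910} and s = 1, so 5 is a Miller–Rabin witness and 8911 is composite.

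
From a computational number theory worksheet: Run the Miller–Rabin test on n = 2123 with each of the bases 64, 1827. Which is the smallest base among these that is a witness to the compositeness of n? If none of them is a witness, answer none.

n − 1 = 2122 = 2^1 · 1061, so s = 1 and d = 1061.
Base 64: x_0 = 64^1061 mod 2123 = 1571. x_0 ∉ {1, 2122} and s = 1, so 64 is a Miller–Rabin witness and 2123 is composite.
Base 1827: x_0 = 1827^1061 mod 2123 = 1585. x_0 ∉ {1, 2122} and s = 1, so 1827 is a Miller–Rabin witness and 2123 is composite.
The smallest witness among the given bases is 64.

64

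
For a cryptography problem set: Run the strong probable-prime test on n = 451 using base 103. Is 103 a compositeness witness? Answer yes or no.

yes

n − 1 = 450 = 2^1 · 225, so s = 1 and d = 225.
Repeated squaring mod 451: 103^1 ≡ 103, 103^2 ≡ 236, 103^4 ≡ 223, 103^8 ≡ 119, 103^16 ≡ 180, 103^32 ≡ 379, 103^64 ≡ 223, 103^128 ≡ 119.
225 = 128 + 64 + 32 + 1, so 103^225 ≡ 119·223·379·103 ≡ 419 (mod 451).
x_0 = 103^225 mod 451 = 419.
x_0 ∉ {1, 450} and s = 1, so 103 is a Miller–Rabin witness and 451 is composite.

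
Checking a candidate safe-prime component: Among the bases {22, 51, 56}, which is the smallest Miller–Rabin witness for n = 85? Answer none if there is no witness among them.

n − 1 = 84 = 2^2 · 21, so s = 2 and d = 21.
Base 22: x_0 = 22^21 mod 85 = 82. x_0 is neither 1 nor 84, so continue squaring. x_1 = 82^2 mod 85 = 9. Reached i = s−1 = 1 without hitting −1: 22 is a Miller–Rabin witness and 85 is composite.
Base 51: x_0 = 51^21 mod 85 = 51. x_0 is neither 1 nor 84, so continue squaring. x_1 = 51^2 mod 85 = 51. Reached i = s−1 = 1 without hitting −1: 51 is a Miller–Rabin witness and 85 is composite.
Base 56: x_0 = 56^21 mod 85 = 31. x_0 is neither 1 nor 84, so continue squaring. x_1 = 31^2 mod 85 = 26. Reached i = s−1 = 1 without hitting −1: 56 is a Miller–Rabin witness and 85 is composite.
The smallest witness among the given bases is 22.

22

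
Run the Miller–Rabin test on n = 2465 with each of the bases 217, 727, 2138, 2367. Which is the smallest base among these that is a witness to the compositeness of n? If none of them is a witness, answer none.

n − 1 = 2464 = 2^5 · 77, so s = 5 and d = 77.
Base 217: x_0 = 217^77 mod 2465 = 1322. x_0 is neither 1 nor 2464, so continue squaring. x_1 = 1322^2 mod 2465 = 2464. x_1 ≡ −1, so 217 is not a witness.
Base 727: x_0 = 727^77 mod 2465 = 1322. x_0 is neither 1 nor 2464, so continue squaring. x_1 = 1322^2 mod 2465 = 2464. x_1 ≡ −1, so 727 is not a witness.
Base 2138: x_0 = 2138^77 mod 2465 = 2308. x_0 is neither 1 nor 2464, so continue squaring. x_1 = 2308^2 mod 2465 = 2464. x_1 ≡ −1, so 2138 is not a witness.
Base 2367: x_0 = 2367^77 mod 2465 = 157. x_0 is neither 1 nor 2464, so continue squaring. x_1 = 157^2 mod 2465 = 2464. x_1 ≡ −1, so 2367 is not a witness.
No listed base is a witness for 2465.

none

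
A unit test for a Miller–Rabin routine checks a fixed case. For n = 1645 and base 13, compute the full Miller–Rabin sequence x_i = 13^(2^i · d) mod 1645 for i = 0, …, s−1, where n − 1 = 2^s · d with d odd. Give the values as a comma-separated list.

1077, 204

n − 1 = 1644 = 2^2 · 411, so s = 2 and d = 411.
x_0 = 13^411 mod 1645 = 1077.
x_1 = 1077^2 mod 1645 = 204.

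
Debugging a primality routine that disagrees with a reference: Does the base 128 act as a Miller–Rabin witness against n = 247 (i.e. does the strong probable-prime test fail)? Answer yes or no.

n − 1 = 246 = 2^1 · 123, so s = 1 and d = 123.
x_0 = 128^123 mod 247 = 31.
x_0 ∉ {1, 246} and s = 1, so 128 is a Miller–Rabin witness and 247 is composite.

yes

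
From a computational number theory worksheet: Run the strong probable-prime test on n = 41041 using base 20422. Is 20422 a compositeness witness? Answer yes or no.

n − 1 = 41040 = 2^4 · 2565, so s = 4 and d = 2565.
x_0 = 20422^2565 mod 41041 = 41040.
x_0 = 41040 ≡ −1, so 20422 is not a witness.

no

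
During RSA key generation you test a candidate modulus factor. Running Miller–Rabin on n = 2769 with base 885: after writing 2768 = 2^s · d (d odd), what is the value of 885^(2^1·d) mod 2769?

222

n − 1 = 2768 = 2^4 · 173, so s = 4 and d = 173.
Repeated squaring mod 2769: 885^1 ≡ 885, 885^2 ≡ 2367, 885^4 ≡ 1002, 885^8 ≡ 1626, 885^16 ≡ 2250, 885^32 ≡ 768, 885^64 ≡ 27, 885^128 ≡ 729.
173 = 128 + 32 + 8 + 4 + 1, so 885^173 ≡ 729·768·1626·1002·885 ≡ 1275 (mod 2769).
x_0 = 1275.
x_1 = 1275^2 mod 2769 = 222.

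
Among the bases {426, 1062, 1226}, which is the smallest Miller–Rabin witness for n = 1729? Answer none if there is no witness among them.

1062

n − 1 = 1728 = 2^6 · 27, so s = 6 and d = 27.
Base 426: x_0 = 426^27 mod 1729 = 1728. x_0 = 1728 ≡ −1, so 426 is not a witness.
Base 1062: x_0 = 1062^27 mod 1729 = 1483. x_0 is neither 1 nor 1728, so continue squaring. x_1 = 1483^2 mod 1729 = 1. x_1 = 1 but x_0 ≠ ±1, a nontrivial square root of 1 — 1062 is a witness and 1729 is composite.
Base 1226: x_0 = 1226^27 mod 1729 = 246. x_0 is neither 1 nor 1728, so continue squaring. x_1 = 246^2 mod 1729 = 1. x_1 = 1 but x_0 ≠ ±1, a nontrivial square root of 1 — 1226 is a witness and 1729 is composite.
The smallest witness among the given bases is 1062.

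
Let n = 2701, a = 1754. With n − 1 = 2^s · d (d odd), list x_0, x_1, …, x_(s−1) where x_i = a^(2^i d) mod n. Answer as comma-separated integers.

n − 1 = 2700 = 2^2 · 675, so s = 2 and d = 675.
x_0 = 1754^675 mod 2701 = 2337.
x_1 = 2337^2 mod 2701 = 147.

2337, 147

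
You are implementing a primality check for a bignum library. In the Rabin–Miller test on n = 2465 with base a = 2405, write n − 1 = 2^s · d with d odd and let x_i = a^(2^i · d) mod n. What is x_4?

n − 1 = 2464 = 2^5 · 77, so s = 5 and d = 77.
By repeated squaring, 2405^77 ≡ 2100 (mod 2465).
x_0 = 2100.
x_1 = 2100^2 mod 2465 = 115.
x_2 = 115^2 mod 2465 = 900.
x_3 = 900^2 mod 2465 = 1480.
x_4 = 1480^2 mod 2465 = 1480.

1480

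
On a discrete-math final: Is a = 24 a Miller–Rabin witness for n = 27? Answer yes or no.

n − 1 = 26 = 2^1 · 13, so s = 1 and d = 13.
x_0 = 24^13 mod 27 = 0.
x_0 ∉ {1, 26} and s = 1, so 24 is a Miller–Rabin witness and 27 is composite.

yes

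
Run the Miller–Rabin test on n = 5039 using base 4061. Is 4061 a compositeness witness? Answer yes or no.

no

n − 1 = 5038 = 2^1 · 2519, so s = 1 and d = 2519.
x_0 = 4061^2519 mod 5039 = 5038.
x_0 = 5038 ≡ −1, so 4061 is not a witness.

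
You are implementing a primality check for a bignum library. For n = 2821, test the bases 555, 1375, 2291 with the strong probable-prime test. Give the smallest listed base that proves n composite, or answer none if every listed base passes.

n − 1 = 2820 = 2^2 · 705, so s = 2 and d = 705.
Base 555: x_0 = 555^705 mod 2821 = 1. x_0 = 1, so 555 is not a witness.
Base 1375: x_0 = 1375^705 mod 2821 = 2820. x_0 = 2820 ≡ −1, so 1375 is not a witness.
Base 2291: x_0 = 2291^705 mod 2821 = 1. x_0 = 1, so 2291 is not a witness.
No listed base is a witness for 2821.

none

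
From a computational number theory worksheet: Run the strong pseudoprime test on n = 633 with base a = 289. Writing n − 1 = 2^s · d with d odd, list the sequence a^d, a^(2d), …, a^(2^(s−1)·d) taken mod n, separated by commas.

n − 1 = 632 = 2^3 · 79, so s = 3 and d = 79.
x_0 = 289^79 mod 633 = 163.
x_1 = 163^2 mod 633 = 616.
x_2 = 616^2 mod 633 = 289.

163, 616, 289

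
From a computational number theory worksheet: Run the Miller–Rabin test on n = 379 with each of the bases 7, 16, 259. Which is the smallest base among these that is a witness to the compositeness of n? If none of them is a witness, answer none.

none

n − 1 = 378 = 2^1 · 189, so s = 1 and d = 189.
Base 7: x_0 = 7^189 mod 379 = 378. x_0 = 378 ≡ −1, so 7 is not a witness.
Base 16: x_0 = 16^189 mod 379 = 1. x_0 = 1, so 16 is not a witness.
Base 259: x_0 = 259^189 mod 379 = 378. x_0 = 378 ≡ −1, so 259 is not a witness.
No listed base is a witness for 379.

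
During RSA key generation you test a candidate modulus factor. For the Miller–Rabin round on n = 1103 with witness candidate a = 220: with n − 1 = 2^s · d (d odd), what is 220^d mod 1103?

n − 1 = 1102 = 2^1 · 551, so s = 1 and d = 551.
Repeated squaring mod 1103: 220^1 ≡ 220, 220^2 ≡ 971, 220^4 ≡ 879, 220^8 ≡ 541, 220^16 ≡ 386, 220^32 ≡ 91, 220^64 ≡ 560, 220^128 ≡ 348, 220^256 ≡ 877, 220^512 ≡ 338.
551 = 512 + 32 + 4 + 2 + 1, so 220^551 ≡ 338·91·879·971·220 ≡ 1 (mod 1103).

1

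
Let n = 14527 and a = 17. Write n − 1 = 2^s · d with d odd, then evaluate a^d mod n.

14067

n − 1 = 14526 = 2^1 · 7263, so s = 1 and d = 7263.
By repeated squaring, 17^7263 ≡ 14067 (mod 14527).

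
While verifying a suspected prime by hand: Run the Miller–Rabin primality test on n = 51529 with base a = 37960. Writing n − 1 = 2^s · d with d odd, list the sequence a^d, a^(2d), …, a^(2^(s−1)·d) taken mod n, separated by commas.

n − 1 = 51528 = 2^3 · 6441, so s = 3 and d = 6441.
x_0 = 37960^6441 mod 51529 = 4312.
x_1 = 4312^2 mod 51529 = 42904.
x_2 = 42904^2 mod 51529 = 34278.

4312, 42904, 34278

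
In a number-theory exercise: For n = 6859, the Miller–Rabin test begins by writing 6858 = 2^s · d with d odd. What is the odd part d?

3429

Halving: 6858 → 3429; 3429 is odd.
So 6858 = 2^1 · 3429.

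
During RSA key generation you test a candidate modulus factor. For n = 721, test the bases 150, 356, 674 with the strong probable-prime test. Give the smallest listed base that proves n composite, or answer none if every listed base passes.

none

n − 1 = 720 = 2^4 · 45, so s = 4 and d = 45.
Base 150: x_0 = 150^45 mod 721 = 720. x_0 = 720 ≡ −1, so 150 is not a witness.
Base 356: x_0 = 356^45 mod 721 = 720. x_0 = 720 ≡ −1, so 356 is not a witness.
Base 674: x_0 = 674^45 mod 721 = 1. x_0 = 1, so 674 is not a witness.
No listed base is a witness for 721.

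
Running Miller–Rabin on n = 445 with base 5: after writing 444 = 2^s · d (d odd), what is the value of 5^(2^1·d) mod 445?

25

n − 1 = 444 = 2^2 · 111, so s = 2 and d = 111.
x_0 = 5^111 mod 445 = 440.
x_1 = 440^2 mod 445 = 25.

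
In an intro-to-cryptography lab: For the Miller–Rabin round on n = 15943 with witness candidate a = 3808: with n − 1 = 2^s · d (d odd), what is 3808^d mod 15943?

n − 1 = 15942 = 2^1 · 7971, so s = 1 and d = 7971.
3808^7971 mod 15943 = 6130.

6130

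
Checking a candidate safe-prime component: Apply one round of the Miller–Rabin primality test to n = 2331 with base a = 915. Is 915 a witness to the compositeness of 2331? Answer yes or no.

n − 1 = 2330 = 2^1 · 1165, so s = 1 and d = 1165.
By repeated squaring, 915^1165 ≡ 1692 (mod 2331).
x_0 = 915^1165 mod 2331 = 1692.
x_0 ∉ {1, 2330} and s = 1, so 915 is a Miller–Rabin witness and 2331 is composite.

yes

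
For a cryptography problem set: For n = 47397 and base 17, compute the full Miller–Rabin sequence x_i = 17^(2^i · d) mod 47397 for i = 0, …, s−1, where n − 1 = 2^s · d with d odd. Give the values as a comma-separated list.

38351, 22894

n − 1 = 47396 = 2^2 · 11849, so s = 2 and d = 11849.
x_0 = 17^11849 mod 47397 = 38351.
x_1 = 38351^2 mod 47397 = 22894.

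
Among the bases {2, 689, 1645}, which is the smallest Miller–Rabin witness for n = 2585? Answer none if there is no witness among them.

n − 1 = 2584 = 2^3 · 323, so s = 3 and d = 323.
Base 2: x_0 = 2^323 mod 2585 = 613. x_0 is neither 1 nor 2584, so continue squaring. x_1 = 613^2 mod 2585 = 944. x_2 = 944^2 mod 2585 = 1896. Reached i = s−1 = 2 without hitting −1: 2 is a Miller–Rabin witness and 2585 is composite.
Base 689: x_0 = 689^323 mod 2585 = 2334. x_0 is neither 1 nor 2584, so continue squaring. x_1 = 2334^2 mod 2585 = 961. x_2 = 961^2 mod 2585 = 676. Reached i = s−1 = 2 without hitting −1: 689 is a Miller–Rabin witness and 2585 is composite.
Base 1645: x_0 = 1645^323 mod 2585 = 2350. x_0 is neither 1 nor 2584, so continue squaring. x_1 = 2350^2 mod 2585 = 940. x_2 = 940^2 mod 2585 = 2115. Reached i = s−1 = 2 without hitting −1: 1645 is a Miller–Rabin witness and 2585 is composite.
The smallest witness among the given bases is 2.

2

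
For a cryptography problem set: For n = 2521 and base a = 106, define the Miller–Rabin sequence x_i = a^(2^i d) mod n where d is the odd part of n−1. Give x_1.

71

n − 1 = 2520 = 2^3 · 315, so s = 3 and d = 315.
x_0 = 106^315 mod 2521 = 2362.
x_1 = 2362^2 mod 2521 = 71.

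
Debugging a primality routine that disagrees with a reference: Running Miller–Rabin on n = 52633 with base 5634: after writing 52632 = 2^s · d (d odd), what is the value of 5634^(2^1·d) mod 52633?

n − 1 = 52632 = 2^3 · 6579, so s = 3 and d = 6579.
x_0 = 5634^6579 mod 52633 = 36875.
x_1 = 36875^2 mod 52633 = 44703.

44703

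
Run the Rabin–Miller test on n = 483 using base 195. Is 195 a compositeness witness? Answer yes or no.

yes

n − 1 = 482 = 2^1 · 241, so s = 1 and d = 241.
By repeated squaring, 195^241 ≡ 90 (mod 483).
x_0 = 195^241 mod 483 = 90.
x_0 ∉ {1, 482} and s = 1, so 195 is a Miller–Rabin witness and 483 is composite.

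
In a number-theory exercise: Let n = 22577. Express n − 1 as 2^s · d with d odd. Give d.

1411

Halving: 22576 → 11288 → 5644 → 2822 → 1411; 1411 is odd.
So 22576 = 2^4 · 1411.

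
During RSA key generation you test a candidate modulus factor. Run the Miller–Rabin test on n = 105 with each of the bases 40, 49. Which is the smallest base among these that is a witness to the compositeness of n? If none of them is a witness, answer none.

40

n − 1 = 104 = 2^3 · 13, so s = 3 and d = 13.
Base 40: x_0 = 40^13 mod 105 = 40. x_0 is neither 1 nor 104, so continue squaring. x_1 = 40^2 mod 105 = 25. x_2 = 25^2 mod 105 = 100. Reached i = s−1 = 2 without hitting −1: 40 is a Miller–Rabin witness and 105 is composite.
Base 49: x_0 = 49^13 mod 105 = 49. x_0 is neither 1 nor 104, so continue squaring. x_1 = 49^2 mod 105 = 91. x_2 = 91^2 mod 105 = 91. Reached i = s−1 = 2 without hitting −1: 49 is a Miller–Rabin witness and 105 is composite.
The smallest witness among the given bases is 40.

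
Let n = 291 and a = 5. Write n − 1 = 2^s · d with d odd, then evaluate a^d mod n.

n − 1 = 290 = 2^1 · 145, so s = 1 and d = 145.
Repeated squaring mod 291: 5^1 ≡ 5, 5^2 ≡ 25, 5^4 ≡ 43, 5^8 ≡ 103, 5^16 ≡ 133, 5^32 ≡ 229, 5^64 ≡ 61, 5^128 ≡ 229.
145 = 128 + 16 + 1, so 5^145 ≡ 229·133·5 ≡ 92 (mod 291).

92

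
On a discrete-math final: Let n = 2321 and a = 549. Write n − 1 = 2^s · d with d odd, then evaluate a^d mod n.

1297

n − 1 = 2320 = 2^4 · 145, so s = 4 and d = 145.
549^145 mod 2321 = 1297.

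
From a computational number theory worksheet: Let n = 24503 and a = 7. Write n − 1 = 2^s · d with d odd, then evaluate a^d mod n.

n − 1 = 24502 = 2^1 · 12251, so s = 1 and d = 12251.
Repeated squaring mod 24503: 7^1 ≡ 7, 7^2 ≡ 49, 7^4 ≡ 2401, 7^8 ≡ 6596, 7^16 ≡ 14391, 7^32 ≡ 1525, 7^64 ≡ 22343, 7^128 ≡ 10030, 7^256 ≡ 16085, 7^512 ≡ 48, 7^1024 ≡ 2304, 7^2048 ≡ 15768, 7^4096 ≡ 22386, 7^8192 ≡ 22143.
12251 = 8192 + 2048 + 1024 + 512 + 256 + 128 + 64 + 16 + 8 + 2 + 1, so 7^12251 ≡ 22143·15768·2304·48·16085·10030·22343·14391·6596·49·7 ≡ 22080 (mod 24503).

22080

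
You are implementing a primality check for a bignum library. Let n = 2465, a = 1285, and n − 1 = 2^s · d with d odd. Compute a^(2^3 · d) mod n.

n − 1 = 2464 = 2^5 · 77, so s = 5 and d = 77.
x_0 = 1285^77 mod 2465 = 2000.
x_1 = 2000^2 mod 2465 = 1770.
x_2 = 1770^2 mod 2465 = 2350.
x_3 = 2350^2 mod 2465 = 900.

900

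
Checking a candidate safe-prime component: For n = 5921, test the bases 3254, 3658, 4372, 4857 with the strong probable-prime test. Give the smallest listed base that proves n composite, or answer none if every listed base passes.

3658

n − 1 = 5920 = 2^5 · 185, so s = 5 and d = 185.
Base 3254: x_0 = 3254^185 mod 5921 = 5920. x_0 = 5920 ≡ −1, so 3254 is not a witness.
Base 3658: x_0 = 3658^185 mod 5921 = 4216. x_0 is neither 1 nor 5920, so continue squaring. x_1 = 4216^2 mod 5921 = 5735. x_2 = 5735^2 mod 5921 = 4991. x_3 = 4991^2 mod 5921 = 434. x_4 = 434^2 mod 5921 = 4805. Reached i = s−1 = 4 without hitting −1: 3658 is a Miller–Rabin witness and 5921 is composite.
Base 4372: x_0 = 4372^185 mod 5921 = 4000. x_0 is neither 1 nor 5920, so continue squaring. x_1 = 4000^2 mod 5921 = 1458. x_2 = 1458^2 mod 5921 = 125. x_3 = 125^2 mod 5921 = 3783. x_4 = 3783^2 mod 5921 = 32. Reached i = s−1 = 4 without hitting −1: 4372 is a Miller–Rabin witness and 5921 is composite.
Base 4857: x_0 = 4857^185 mod 5921 = 3819. x_0 is neither 1 nor 5920, so continue squaring. x_1 = 3819^2 mod 5921 = 1338. x_2 = 1338^2 mod 5921 = 2102. x_3 = 2102^2 mod 5921 = 1338. x_4 = 1338^2 mod 5921 = 2102. Reached i = s−1 = 4 without hitting −1: 4857 is a Miller–Rabin witness and 5921 is composite.
The smallest witness among the given bases is 3658.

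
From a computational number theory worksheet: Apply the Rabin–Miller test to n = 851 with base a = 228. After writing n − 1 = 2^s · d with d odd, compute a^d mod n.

n − 1 = 850 = 2^1 · 425, so s = 1 and d = 425.
228^425 mod 851 = 746.

746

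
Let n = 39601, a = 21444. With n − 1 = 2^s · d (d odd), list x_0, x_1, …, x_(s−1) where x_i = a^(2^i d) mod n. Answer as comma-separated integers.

n − 1 = 39600 = 2^4 · 2475, so s = 4 and d = 2475.
x_0 = 21444^2475 mod 39601 = 19105.
x_1 = 19105^2 mod 39601 = 38209.
x_2 = 38209^2 mod 39601 = 36816.
x_3 = 36816^2 mod 39601 = 34030.

19105, 38209, 36816, 34030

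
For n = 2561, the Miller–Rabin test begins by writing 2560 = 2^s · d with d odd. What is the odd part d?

5

Halving: 2560 → 1280 → 640 → 320 → 160 → 80 → 40 → 20 → 10 → 5; 5 is odd.
So 2560 = 2^9 · 5.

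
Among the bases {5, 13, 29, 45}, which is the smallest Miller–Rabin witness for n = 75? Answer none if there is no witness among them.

n − 1 = 74 = 2^1 · 37, so s = 1 and d = 37.
Base 5: x_0 = 5^37 mod 75 = 50. x_0 ∉ {1, 74} and s = 1, so 5 is a Miller–Rabin witness and 75 is composite.
Base 13: x_0 = 13^37 mod 75 = 58. x_0 ∉ {1, 74} and s = 1, so 13 is a Miller–Rabin witness and 75 is composite.
Base 29: x_0 = 29^37 mod 75 = 59. x_0 ∉ {1, 74} and s = 1, so 29 is a Miller–Rabin witness and 75 is composite.
Base 45: x_0 = 45^37 mod 75 = 0. x_0 ∉ {1, 74} and s = 1, so 45 is a Miller–Rabin witness and 75 is composite.
The smallest witness among the given bases is 5.

5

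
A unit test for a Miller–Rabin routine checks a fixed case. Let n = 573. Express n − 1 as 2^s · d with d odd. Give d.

Halving: 572 → 286 → 143; 143 is odd.
So 572 = 2^2 · 143.

143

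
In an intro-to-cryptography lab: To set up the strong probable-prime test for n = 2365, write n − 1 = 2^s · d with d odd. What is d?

Halving: 2364 → 1182 → 591; 591 is odd.
So 2364 = 2^2 · 591.

591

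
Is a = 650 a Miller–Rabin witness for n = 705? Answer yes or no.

yes

n − 1 = 704 = 2^6 · 11, so s = 6 and d = 11.
x_0 = 650^11 mod 705 = 245.
x_0 is neither 1 nor 704, so continue squaring.
x_1 = 245^2 mod 705 = 100.
x_2 = 100^2 mod 705 = 130.
x_3 = 130^2 mod 705 = 685.
x_4 = 685^2 mod 705 = 400.
x_5 = 400^2 mod 705 = 670.
Reached i = s−1 = 5 without hitting −1: 650 is a Miller–Rabin witness and 705 is composite.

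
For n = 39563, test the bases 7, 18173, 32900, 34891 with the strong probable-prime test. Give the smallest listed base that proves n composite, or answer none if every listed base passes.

none

n − 1 = 39562 = 2^1 · 19781, so s = 1 and d = 19781.
Base 7: x_0 = 7^19781 mod 39563 = 1. x_0 = 1, so 7 is not a witness.
Base 18173: x_0 = 18173^19781 mod 39563 = 39562. x_0 = 39562 ≡ −1, so 18173 is not a witness.
Base 32900: x_0 = 32900^19781 mod 39563 = 39562. x_0 = 39562 ≡ −1, so 32900 is not a witness.
Base 34891: x_0 = 34891^19781 mod 39563 = 39562. x_0 = 39562 ≡ −1, so 34891 is not a witness.
No listed base is a witness for 39563.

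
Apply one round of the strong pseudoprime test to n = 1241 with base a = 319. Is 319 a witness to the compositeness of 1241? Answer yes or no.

no

n − 1 = 1240 = 2^3 · 155, so s = 3 and d = 155.
Repeated squaring mod 1241: 319^1 ≡ 319, 319^2 ≡ 1240, 319^4 ≡ 1, 319^8 ≡ 1, 319^16 ≡ 1, 319^32 ≡ 1, 319^64 ≡ 1, 319^128 ≡ 1.
155 = 128 + 16 + 8 + 2 + 1, so 319^155 ≡ 1·1·1·1240·319 ≡ 922 (mod 1241).
x_0 = 319^155 mod 1241 = 922.
x_0 is neither 1 nor 1240, so continue squaring.
x_1 = 922^2 mod 1241 = 1240.
x_1 ≡ −1, so 319 is not a witness.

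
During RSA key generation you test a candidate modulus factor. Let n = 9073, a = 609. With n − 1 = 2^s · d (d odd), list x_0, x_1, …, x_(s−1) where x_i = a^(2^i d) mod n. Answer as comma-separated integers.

7911, 7440, 8300, 7784

n − 1 = 9072 = 2^4 · 567, so s = 4 and d = 567.
x_0 = 609^567 mod 9073 = 7911.
x_1 = 7911^2 mod 9073 = 7440.
x_2 = 7440^2 mod 9073 = 8300.
x_3 = 8300^2 mod 9073 = 7784.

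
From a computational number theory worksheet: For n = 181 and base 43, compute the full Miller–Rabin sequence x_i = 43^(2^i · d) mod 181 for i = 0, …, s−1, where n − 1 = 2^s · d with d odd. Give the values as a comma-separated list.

1, 1

n − 1 = 180 = 2^2 · 45, so s = 2 and d = 45.
x_0 = 43^45 mod 181 = 1.
x_1 = 1^2 mod 181 = 1.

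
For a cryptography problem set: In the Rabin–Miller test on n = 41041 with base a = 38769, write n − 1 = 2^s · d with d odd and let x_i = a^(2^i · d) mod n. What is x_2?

n − 1 = 41040 = 2^4 · 2565, so s = 4 and d = 2565.
Repeated squaring mod 41041: 38769^1 ≡ 38769, 38769^2 ≡ 31859, 38769^4 ≡ 10910, 38769^8 ≡ 9200, 38769^16 ≡ 13458, 38769^32 ≡ 3831, 38769^64 ≡ 24924, 38769^128 ≡ 9200, 38769^256 ≡ 13458, 38769^512 ≡ 3831, 38769^1024 ≡ 24924, 38769^2048 ≡ 9200.
2565 = 2048 + 512 + 4 + 1, so 38769^2565 ≡ 9200·3831·10910·38769 ≡ 25598 (mod 41041).
x_0 = 25598.
x_1 = 25598^2 mod 41041 = 38039.
x_2 = 38039^2 mod 41041 = 24025.

24025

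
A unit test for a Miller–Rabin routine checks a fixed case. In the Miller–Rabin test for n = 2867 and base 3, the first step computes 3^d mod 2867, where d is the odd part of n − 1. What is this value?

n − 1 = 2866 = 2^1 · 1433, so s = 1 and d = 1433.
Repeated squaring mod 2867: 3^1 ≡ 3, 3^2 ≡ 9, 3^4 ≡ 81, 3^8 ≡ 827, 3^16 ≡ 1583, 3^32 ≡ 131, 3^64 ≡ 2826, 3^128 ≡ 1681, 3^256 ≡ 1766, 3^512 ≡ 2327, 3^1024 ≡ 2033.
1433 = 1024 + 256 + 128 + 16 + 8 + 1, so 3^1433 ≡ 2033·1766·1681·1583·827·3 ≡ 1247 (mod 2867).

1247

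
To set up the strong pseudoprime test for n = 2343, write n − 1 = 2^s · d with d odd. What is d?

Halving: 2342 → 1171; 1171 is odd.
So 2342 = 2^1 · 1171.

1171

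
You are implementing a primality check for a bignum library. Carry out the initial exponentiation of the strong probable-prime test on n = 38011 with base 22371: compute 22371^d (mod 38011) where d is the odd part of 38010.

n − 1 = 38010 = 2^1 · 19005, so s = 1 and d = 19005.
22371^19005 mod 38011 = 1.

1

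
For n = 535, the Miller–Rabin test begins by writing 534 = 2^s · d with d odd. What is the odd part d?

267

Halving: 534 → 267; 267 is odd.
So 534 = 2^1 · 267.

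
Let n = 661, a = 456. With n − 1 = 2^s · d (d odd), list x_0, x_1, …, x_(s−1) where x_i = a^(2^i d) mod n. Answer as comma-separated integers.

n − 1 = 660 = 2^2 · 165, so s = 2 and d = 165.
x_0 = 456^165 mod 661 = 1.
x_1 = 1^2 mod 661 = 1.

1, 1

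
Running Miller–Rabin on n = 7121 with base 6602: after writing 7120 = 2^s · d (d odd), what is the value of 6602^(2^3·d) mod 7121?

n − 1 = 7120 = 2^4 · 445, so s = 4 and d = 445.
x_0 = 6602^445 mod 7121 = 6896.
x_1 = 6896^2 mod 7121 = 778.
x_2 = 778^2 mod 7121 = 7120.
x_3 = 7120^2 mod 7121 = 1.

1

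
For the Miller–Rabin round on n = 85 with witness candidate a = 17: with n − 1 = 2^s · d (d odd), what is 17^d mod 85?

n − 1 = 84 = 2^2 · 21, so s = 2 and d = 21.
Repeated squaring mod 85: 17^1 ≡ 17, 17^2 ≡ 34, 17^4 ≡ 51, 17^8 ≡ 51, 17^16 ≡ 51.
21 = 16 + 4 + 1, so 17^21 ≡ 51·51·17 ≡ 17 (mod 85).

17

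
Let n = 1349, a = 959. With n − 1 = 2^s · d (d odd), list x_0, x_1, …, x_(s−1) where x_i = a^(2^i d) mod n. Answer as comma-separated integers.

595, 587

n − 1 = 1348 = 2^2 · 337, so s = 2 and d = 337.
x_0 = 959^337 mod 1349 = 595.
x_1 = 595^2 mod 1349 = 587.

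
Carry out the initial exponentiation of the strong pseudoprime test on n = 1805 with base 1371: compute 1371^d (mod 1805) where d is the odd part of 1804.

41

n − 1 = 1804 = 2^2 · 451, so s = 2 and d = 451.
1371^451 mod 1805 = 41.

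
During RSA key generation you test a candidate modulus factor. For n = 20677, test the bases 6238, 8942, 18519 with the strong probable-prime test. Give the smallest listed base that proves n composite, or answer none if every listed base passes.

n − 1 = 20676 = 2^2 · 5169, so s = 2 and d = 5169.
Base 6238: x_0 = 6238^5169 mod 20677 = 13400. x_0 is neither 1 nor 20676, so continue squaring. x_1 = 13400^2 mod 20677 = 932. Reached i = s−1 = 1 without hitting −1: 6238 is a Miller–Rabin witness and 20677 is composite.
Base 8942: x_0 = 8942^5169 mod 20677 = 3321. x_0 is neither 1 nor 20676, so continue squaring. x_1 = 3321^2 mod 20677 = 8200. Reached i = s−1 = 1 without hitting −1: 8942 is a Miller–Rabin witness and 20677 is composite.
Base 18519: x_0 = 18519^5169 mod 20677 = 2743. x_0 is neither 1 nor 20676, so continue squaring. x_1 = 2743^2 mod 20677 = 18298. Reached i = s−1 = 1 without hitting −1: 18519 is a Miller–Rabin witness and 20677 is composite.
The smallest witness among the given bases is 6238.

6238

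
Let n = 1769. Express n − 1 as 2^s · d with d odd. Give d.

Halving: 1768 → 884 → 442 → 221; 221 is odd.
So 1768 = 2^3 · 221.

221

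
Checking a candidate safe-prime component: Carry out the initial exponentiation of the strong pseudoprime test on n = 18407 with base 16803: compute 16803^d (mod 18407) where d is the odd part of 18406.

17245

n − 1 = 18406 = 2^1 · 9203, so s = 1 and d = 9203.
Repeated squaring mod 18407: 16803^1 ≡ 16803, 16803^2 ≡ 14243, 16803^4 ≡ 17909, 16803^8 ≡ 8713, 16803^16 ≡ 5901, 16803^32 ≡ 14164, 16803^64 ≡ 1003, 16803^128 ≡ 12031, 16803^256 ≡ 10720, 16803^512 ≡ 3499, 16803^1024 ≡ 2346, 16803^2048 ≡ 23, 16803^4096 ≡ 529, 16803^8192 ≡ 3736.
9203 = 8192 + 512 + 256 + 128 + 64 + 32 + 16 + 2 + 1, so 16803^9203 ≡ 3736·3499·10720·12031·1003·14164·5901·14243·16803 ≡ 17245 (mod 18407).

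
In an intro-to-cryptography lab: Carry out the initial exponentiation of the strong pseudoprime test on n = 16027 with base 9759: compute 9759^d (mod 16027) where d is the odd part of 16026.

n − 1 = 16026 = 2^1 · 8013, so s = 1 and d = 8013.
By repeated squaring, 9759^8013 ≡ 13703 (mod 16027).

13703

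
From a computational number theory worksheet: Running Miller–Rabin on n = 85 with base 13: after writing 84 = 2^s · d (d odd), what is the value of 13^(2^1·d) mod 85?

n − 1 = 84 = 2^2 · 21, so s = 2 and d = 21.
x_0 = 13^21 mod 85 = 13.
x_1 = 13^2 mod 85 = 84.

84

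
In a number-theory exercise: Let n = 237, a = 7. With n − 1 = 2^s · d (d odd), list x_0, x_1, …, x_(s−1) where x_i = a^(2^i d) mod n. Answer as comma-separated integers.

n − 1 = 236 = 2^2 · 59, so s = 2 and d = 59.
x_0 = 7^59 mod 237 = 133.
x_1 = 133^2 mod 237 = 151.

133, 151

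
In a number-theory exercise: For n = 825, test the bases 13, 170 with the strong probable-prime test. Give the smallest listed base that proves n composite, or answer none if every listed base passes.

n − 1 = 824 = 2^3 · 103, so s = 3 and d = 103.
Base 13: x_0 = 13^103 mod 825 = 547. x_0 is neither 1 nor 824, so continue squaring. x_1 = 547^2 mod 825 = 559. x_2 = 559^2 mod 825 = 631. Reached i = s−1 = 2 without hitting −1: 13 is a Miller–Rabin witness and 825 is composite.
Base 170: x_0 = 170^103 mod 825 = 125. x_0 is neither 1 nor 824, so continue squaring. x_1 = 125^2 mod 825 = 775. x_2 = 775^2 mod 825 = 25. Reached i = s−1 = 2 without hitting −1: 170 is a Miller–Rabin witness and 825 is composite.
The smallest witness among the given bases is 13.

13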